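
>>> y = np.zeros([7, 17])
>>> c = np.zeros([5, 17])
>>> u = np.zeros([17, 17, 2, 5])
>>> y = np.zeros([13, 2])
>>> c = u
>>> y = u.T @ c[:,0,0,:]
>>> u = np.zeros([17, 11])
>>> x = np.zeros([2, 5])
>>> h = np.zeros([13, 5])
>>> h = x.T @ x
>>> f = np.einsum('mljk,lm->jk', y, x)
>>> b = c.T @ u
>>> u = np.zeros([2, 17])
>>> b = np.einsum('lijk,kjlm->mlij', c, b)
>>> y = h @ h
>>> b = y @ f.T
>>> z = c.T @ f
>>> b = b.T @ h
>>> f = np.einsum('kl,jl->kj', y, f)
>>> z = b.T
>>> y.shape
(5, 5)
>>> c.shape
(17, 17, 2, 5)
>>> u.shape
(2, 17)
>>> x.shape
(2, 5)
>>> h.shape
(5, 5)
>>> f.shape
(5, 17)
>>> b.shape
(17, 5)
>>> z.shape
(5, 17)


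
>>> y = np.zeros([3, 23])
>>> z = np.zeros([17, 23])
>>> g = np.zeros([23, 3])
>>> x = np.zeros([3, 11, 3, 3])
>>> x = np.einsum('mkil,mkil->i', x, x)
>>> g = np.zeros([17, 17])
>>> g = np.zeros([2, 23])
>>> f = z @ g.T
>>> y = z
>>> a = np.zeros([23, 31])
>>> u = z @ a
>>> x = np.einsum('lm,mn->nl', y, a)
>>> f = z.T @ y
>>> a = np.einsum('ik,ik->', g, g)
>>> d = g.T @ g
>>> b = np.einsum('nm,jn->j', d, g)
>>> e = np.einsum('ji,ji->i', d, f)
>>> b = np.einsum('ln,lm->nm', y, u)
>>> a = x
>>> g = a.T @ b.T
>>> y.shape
(17, 23)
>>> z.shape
(17, 23)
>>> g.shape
(17, 23)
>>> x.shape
(31, 17)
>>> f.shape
(23, 23)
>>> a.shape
(31, 17)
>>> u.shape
(17, 31)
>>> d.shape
(23, 23)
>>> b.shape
(23, 31)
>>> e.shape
(23,)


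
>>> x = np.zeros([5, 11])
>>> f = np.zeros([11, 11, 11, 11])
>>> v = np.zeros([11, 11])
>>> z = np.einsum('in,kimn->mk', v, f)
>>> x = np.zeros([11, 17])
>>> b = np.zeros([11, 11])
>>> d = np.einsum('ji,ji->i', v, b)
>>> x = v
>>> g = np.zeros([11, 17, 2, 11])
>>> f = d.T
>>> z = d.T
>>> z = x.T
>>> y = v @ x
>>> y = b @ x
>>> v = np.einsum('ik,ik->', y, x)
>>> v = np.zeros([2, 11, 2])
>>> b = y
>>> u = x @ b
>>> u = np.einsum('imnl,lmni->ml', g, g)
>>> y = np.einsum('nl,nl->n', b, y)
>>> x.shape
(11, 11)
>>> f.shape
(11,)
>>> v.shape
(2, 11, 2)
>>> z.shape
(11, 11)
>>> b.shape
(11, 11)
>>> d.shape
(11,)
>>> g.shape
(11, 17, 2, 11)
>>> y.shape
(11,)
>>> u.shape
(17, 11)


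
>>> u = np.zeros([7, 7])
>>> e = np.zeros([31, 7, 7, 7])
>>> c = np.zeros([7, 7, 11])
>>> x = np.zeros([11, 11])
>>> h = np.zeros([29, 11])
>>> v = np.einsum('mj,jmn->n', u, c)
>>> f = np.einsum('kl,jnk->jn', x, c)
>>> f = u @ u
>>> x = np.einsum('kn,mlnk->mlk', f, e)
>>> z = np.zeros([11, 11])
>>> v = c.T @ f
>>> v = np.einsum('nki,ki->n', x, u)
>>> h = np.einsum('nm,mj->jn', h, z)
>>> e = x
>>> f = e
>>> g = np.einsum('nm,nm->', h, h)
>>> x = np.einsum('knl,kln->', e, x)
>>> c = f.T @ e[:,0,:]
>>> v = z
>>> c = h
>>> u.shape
(7, 7)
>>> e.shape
(31, 7, 7)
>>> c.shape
(11, 29)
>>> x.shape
()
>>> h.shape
(11, 29)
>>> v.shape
(11, 11)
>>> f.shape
(31, 7, 7)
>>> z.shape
(11, 11)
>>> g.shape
()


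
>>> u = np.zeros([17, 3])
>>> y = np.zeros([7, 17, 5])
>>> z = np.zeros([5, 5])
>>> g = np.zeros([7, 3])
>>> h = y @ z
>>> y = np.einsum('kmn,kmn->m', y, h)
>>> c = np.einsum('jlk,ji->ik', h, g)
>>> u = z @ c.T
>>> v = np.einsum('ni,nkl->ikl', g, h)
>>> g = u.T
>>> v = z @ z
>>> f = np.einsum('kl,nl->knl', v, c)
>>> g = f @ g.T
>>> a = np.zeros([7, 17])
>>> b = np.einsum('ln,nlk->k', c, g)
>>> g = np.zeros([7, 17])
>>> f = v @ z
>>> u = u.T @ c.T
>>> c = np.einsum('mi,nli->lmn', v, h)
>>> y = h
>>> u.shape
(3, 3)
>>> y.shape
(7, 17, 5)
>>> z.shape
(5, 5)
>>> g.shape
(7, 17)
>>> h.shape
(7, 17, 5)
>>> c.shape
(17, 5, 7)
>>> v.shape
(5, 5)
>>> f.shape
(5, 5)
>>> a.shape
(7, 17)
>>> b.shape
(3,)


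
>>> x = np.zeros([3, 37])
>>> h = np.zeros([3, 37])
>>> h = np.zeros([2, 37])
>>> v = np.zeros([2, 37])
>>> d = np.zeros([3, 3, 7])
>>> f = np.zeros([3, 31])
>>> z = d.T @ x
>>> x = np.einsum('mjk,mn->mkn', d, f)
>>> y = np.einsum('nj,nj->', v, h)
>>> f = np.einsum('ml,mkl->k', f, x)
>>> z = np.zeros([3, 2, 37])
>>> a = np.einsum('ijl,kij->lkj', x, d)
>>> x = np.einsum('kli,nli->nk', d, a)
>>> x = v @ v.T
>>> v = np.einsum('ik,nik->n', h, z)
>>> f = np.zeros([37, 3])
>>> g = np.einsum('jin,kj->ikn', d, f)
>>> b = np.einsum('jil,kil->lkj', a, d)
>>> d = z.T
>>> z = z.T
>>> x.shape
(2, 2)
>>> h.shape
(2, 37)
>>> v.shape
(3,)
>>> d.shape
(37, 2, 3)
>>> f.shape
(37, 3)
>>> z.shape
(37, 2, 3)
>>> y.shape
()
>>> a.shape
(31, 3, 7)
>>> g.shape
(3, 37, 7)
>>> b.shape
(7, 3, 31)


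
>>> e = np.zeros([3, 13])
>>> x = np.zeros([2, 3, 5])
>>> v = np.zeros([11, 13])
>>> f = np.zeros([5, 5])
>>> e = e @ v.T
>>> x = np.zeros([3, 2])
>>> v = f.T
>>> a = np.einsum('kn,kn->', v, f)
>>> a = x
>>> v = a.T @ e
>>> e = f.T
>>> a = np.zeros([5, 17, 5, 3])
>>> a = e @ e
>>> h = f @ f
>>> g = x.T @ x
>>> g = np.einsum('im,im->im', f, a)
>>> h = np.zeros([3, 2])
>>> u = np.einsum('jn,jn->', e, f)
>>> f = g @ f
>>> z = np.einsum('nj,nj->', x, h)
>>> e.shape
(5, 5)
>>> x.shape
(3, 2)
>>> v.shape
(2, 11)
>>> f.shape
(5, 5)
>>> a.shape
(5, 5)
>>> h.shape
(3, 2)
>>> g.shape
(5, 5)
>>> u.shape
()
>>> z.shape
()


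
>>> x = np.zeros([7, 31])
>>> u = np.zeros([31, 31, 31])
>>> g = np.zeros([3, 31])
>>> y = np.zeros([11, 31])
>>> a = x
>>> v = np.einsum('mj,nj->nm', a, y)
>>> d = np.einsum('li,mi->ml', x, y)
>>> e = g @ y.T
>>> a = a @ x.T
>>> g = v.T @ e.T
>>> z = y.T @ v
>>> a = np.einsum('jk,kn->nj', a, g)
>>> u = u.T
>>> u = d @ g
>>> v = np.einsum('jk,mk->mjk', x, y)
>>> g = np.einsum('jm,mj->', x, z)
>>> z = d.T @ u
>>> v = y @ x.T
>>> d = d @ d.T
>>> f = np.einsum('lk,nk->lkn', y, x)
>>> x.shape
(7, 31)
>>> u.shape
(11, 3)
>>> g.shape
()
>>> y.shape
(11, 31)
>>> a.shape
(3, 7)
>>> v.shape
(11, 7)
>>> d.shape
(11, 11)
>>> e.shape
(3, 11)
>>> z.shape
(7, 3)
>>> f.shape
(11, 31, 7)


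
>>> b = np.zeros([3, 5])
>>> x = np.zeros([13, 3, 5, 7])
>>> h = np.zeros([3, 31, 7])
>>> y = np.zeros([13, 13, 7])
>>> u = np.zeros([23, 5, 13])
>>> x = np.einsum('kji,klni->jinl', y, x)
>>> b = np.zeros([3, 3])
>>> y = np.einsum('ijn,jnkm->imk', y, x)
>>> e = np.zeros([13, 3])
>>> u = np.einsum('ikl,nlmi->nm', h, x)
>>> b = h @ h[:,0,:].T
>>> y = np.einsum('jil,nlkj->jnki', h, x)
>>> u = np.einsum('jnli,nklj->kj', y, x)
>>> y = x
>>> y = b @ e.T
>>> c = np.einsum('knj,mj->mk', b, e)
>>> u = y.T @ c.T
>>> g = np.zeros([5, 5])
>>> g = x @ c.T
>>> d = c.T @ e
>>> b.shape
(3, 31, 3)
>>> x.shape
(13, 7, 5, 3)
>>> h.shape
(3, 31, 7)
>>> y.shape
(3, 31, 13)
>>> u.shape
(13, 31, 13)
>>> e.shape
(13, 3)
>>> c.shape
(13, 3)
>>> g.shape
(13, 7, 5, 13)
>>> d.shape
(3, 3)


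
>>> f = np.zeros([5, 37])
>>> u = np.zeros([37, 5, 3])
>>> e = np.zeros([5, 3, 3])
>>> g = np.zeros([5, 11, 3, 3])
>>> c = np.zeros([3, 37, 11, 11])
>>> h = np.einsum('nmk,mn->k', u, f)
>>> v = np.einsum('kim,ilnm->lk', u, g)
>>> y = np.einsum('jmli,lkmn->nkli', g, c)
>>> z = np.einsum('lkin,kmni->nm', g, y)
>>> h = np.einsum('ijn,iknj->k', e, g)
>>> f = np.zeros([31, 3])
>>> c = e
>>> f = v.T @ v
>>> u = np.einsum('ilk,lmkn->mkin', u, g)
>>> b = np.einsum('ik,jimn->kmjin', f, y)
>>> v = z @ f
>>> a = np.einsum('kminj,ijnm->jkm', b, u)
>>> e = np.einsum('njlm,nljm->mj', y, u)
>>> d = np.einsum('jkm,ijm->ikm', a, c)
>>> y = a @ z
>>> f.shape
(37, 37)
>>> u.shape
(11, 3, 37, 3)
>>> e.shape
(3, 37)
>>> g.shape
(5, 11, 3, 3)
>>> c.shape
(5, 3, 3)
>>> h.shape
(11,)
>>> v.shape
(3, 37)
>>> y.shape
(3, 37, 37)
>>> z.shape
(3, 37)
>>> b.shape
(37, 3, 11, 37, 3)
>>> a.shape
(3, 37, 3)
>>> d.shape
(5, 37, 3)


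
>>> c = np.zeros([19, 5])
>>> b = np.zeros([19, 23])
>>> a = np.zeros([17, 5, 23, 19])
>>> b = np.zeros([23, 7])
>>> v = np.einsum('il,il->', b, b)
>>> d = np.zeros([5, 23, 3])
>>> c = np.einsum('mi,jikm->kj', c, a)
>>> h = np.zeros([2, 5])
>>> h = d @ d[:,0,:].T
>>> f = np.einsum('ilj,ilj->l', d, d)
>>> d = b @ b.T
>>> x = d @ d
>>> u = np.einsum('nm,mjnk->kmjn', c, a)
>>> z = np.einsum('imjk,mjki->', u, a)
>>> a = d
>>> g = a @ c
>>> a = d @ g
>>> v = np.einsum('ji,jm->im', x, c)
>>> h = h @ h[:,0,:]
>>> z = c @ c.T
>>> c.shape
(23, 17)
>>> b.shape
(23, 7)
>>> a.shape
(23, 17)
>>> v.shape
(23, 17)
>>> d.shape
(23, 23)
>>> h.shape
(5, 23, 5)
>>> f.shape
(23,)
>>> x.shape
(23, 23)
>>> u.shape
(19, 17, 5, 23)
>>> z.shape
(23, 23)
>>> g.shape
(23, 17)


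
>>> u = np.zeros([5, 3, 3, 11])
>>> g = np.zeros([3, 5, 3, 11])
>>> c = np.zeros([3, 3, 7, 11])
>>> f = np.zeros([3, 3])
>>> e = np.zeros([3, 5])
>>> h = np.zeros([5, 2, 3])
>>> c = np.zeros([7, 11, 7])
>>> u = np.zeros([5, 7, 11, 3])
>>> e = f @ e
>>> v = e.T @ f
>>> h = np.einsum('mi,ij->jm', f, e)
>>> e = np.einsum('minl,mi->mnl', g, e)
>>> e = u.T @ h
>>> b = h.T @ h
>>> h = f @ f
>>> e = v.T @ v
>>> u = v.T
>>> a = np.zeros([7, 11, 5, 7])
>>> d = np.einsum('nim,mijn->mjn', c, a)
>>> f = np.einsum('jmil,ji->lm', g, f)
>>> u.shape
(3, 5)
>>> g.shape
(3, 5, 3, 11)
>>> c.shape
(7, 11, 7)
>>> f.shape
(11, 5)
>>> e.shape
(3, 3)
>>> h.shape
(3, 3)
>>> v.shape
(5, 3)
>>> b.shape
(3, 3)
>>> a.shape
(7, 11, 5, 7)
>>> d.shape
(7, 5, 7)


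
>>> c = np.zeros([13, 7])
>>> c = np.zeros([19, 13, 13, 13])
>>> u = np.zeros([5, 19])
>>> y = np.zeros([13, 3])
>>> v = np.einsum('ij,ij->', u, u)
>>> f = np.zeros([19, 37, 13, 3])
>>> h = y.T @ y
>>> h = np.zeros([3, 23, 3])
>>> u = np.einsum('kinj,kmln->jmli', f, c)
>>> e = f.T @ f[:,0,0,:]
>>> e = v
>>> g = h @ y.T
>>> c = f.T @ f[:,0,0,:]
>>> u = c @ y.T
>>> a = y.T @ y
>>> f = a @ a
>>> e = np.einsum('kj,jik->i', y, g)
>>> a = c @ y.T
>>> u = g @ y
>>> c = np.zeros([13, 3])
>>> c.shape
(13, 3)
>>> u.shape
(3, 23, 3)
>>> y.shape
(13, 3)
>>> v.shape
()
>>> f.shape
(3, 3)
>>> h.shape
(3, 23, 3)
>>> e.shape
(23,)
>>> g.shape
(3, 23, 13)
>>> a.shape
(3, 13, 37, 13)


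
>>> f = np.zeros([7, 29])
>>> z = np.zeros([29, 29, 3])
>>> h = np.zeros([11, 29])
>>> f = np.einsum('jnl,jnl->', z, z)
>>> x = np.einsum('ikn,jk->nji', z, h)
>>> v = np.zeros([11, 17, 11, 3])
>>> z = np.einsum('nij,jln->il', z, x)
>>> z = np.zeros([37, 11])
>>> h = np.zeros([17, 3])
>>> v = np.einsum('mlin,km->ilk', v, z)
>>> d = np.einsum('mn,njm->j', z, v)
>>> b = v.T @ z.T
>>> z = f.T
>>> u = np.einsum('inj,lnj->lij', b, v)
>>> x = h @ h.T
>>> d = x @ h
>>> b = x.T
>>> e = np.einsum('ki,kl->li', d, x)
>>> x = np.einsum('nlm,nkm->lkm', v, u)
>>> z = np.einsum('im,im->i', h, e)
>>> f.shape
()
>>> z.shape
(17,)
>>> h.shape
(17, 3)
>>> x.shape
(17, 37, 37)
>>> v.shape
(11, 17, 37)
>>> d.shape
(17, 3)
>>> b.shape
(17, 17)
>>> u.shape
(11, 37, 37)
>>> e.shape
(17, 3)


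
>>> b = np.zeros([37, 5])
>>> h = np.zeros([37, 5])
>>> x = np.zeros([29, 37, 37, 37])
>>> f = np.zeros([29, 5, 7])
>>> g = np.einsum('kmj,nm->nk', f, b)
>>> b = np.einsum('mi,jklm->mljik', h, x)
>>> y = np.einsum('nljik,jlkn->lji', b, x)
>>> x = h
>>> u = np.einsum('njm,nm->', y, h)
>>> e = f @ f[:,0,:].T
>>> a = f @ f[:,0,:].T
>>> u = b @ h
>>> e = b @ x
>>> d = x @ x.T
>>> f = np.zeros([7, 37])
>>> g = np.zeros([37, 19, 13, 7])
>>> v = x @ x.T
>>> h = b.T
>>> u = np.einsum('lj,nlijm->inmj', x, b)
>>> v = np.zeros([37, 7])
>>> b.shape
(37, 37, 29, 5, 37)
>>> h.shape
(37, 5, 29, 37, 37)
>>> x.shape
(37, 5)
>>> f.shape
(7, 37)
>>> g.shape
(37, 19, 13, 7)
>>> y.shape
(37, 29, 5)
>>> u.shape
(29, 37, 37, 5)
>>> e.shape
(37, 37, 29, 5, 5)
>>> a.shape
(29, 5, 29)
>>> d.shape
(37, 37)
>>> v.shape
(37, 7)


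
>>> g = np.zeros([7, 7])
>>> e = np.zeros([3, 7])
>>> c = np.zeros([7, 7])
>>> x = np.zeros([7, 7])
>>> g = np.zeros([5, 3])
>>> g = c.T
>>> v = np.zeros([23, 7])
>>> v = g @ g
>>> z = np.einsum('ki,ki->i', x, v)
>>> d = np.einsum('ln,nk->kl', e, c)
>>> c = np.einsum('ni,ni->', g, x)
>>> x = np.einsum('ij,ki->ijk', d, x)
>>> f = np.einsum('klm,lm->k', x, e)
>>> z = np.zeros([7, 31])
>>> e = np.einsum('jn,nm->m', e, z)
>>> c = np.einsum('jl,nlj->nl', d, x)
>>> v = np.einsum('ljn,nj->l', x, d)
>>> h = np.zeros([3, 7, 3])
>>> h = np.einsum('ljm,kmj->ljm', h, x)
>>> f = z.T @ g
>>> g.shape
(7, 7)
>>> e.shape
(31,)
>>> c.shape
(7, 3)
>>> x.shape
(7, 3, 7)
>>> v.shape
(7,)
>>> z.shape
(7, 31)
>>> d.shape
(7, 3)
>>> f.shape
(31, 7)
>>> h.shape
(3, 7, 3)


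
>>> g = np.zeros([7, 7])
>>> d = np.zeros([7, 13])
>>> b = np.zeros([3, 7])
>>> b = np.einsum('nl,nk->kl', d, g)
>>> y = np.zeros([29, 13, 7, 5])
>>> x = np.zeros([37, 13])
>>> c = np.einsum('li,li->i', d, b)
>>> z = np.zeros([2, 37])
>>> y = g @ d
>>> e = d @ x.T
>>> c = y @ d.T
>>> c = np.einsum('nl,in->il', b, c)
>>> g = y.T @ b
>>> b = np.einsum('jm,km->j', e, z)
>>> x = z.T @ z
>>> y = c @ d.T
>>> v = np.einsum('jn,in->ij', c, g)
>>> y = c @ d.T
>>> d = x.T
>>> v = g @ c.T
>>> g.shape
(13, 13)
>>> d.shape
(37, 37)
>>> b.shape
(7,)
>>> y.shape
(7, 7)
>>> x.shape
(37, 37)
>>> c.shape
(7, 13)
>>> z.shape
(2, 37)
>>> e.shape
(7, 37)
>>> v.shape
(13, 7)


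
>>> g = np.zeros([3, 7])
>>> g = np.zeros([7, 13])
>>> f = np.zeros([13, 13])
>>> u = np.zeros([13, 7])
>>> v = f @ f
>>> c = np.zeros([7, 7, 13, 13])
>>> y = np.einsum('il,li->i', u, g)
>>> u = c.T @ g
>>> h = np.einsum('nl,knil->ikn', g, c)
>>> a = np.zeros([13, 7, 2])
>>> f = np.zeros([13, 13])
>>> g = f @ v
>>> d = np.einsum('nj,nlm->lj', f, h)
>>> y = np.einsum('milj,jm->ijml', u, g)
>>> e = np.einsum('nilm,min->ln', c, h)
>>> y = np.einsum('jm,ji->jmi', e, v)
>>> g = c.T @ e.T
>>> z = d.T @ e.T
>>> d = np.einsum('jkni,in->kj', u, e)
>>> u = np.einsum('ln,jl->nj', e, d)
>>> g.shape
(13, 13, 7, 13)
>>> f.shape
(13, 13)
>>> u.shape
(7, 13)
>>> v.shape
(13, 13)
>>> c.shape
(7, 7, 13, 13)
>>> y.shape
(13, 7, 13)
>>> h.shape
(13, 7, 7)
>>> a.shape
(13, 7, 2)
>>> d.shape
(13, 13)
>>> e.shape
(13, 7)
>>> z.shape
(13, 13)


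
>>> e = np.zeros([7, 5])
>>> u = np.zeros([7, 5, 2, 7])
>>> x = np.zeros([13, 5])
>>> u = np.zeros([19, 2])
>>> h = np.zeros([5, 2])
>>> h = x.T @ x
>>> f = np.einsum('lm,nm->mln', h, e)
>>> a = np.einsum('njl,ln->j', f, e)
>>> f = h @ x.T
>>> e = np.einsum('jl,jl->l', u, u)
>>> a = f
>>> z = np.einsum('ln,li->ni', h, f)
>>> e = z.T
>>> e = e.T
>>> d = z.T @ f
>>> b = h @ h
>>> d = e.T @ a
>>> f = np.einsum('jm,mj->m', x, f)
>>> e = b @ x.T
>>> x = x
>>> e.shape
(5, 13)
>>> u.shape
(19, 2)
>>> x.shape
(13, 5)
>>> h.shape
(5, 5)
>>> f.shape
(5,)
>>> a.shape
(5, 13)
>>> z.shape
(5, 13)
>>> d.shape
(13, 13)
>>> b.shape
(5, 5)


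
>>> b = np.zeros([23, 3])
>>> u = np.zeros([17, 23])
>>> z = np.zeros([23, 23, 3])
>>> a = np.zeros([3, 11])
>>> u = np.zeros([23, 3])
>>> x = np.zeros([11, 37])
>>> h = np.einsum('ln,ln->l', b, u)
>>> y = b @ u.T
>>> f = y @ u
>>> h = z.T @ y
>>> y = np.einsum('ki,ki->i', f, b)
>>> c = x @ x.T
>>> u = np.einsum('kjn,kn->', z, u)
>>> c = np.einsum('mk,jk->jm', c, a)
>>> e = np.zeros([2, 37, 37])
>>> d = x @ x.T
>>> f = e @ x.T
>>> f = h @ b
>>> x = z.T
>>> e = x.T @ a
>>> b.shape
(23, 3)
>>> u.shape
()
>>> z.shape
(23, 23, 3)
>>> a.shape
(3, 11)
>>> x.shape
(3, 23, 23)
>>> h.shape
(3, 23, 23)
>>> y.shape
(3,)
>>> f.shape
(3, 23, 3)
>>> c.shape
(3, 11)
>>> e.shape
(23, 23, 11)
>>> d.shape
(11, 11)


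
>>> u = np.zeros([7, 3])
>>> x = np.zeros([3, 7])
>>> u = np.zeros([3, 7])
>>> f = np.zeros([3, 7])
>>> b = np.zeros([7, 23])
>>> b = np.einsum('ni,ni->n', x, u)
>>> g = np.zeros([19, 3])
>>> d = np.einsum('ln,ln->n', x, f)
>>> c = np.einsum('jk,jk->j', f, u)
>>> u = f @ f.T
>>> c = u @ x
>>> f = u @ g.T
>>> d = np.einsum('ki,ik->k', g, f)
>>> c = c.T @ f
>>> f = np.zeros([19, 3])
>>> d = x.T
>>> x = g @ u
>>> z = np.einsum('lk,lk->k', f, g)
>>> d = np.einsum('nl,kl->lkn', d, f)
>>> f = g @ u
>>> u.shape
(3, 3)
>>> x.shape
(19, 3)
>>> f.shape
(19, 3)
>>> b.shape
(3,)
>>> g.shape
(19, 3)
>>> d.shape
(3, 19, 7)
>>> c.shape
(7, 19)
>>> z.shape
(3,)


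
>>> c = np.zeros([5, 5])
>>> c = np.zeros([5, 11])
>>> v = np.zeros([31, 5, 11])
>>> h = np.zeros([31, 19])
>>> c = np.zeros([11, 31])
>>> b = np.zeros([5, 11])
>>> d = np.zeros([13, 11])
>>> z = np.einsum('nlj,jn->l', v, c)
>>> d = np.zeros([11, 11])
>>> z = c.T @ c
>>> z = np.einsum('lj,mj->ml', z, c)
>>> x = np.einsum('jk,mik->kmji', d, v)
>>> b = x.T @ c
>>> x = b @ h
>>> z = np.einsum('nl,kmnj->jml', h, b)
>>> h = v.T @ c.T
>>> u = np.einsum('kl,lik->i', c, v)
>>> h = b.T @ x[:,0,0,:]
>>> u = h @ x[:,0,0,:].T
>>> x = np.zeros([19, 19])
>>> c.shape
(11, 31)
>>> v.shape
(31, 5, 11)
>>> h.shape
(31, 31, 11, 19)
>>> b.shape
(5, 11, 31, 31)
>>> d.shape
(11, 11)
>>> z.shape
(31, 11, 19)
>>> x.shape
(19, 19)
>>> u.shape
(31, 31, 11, 5)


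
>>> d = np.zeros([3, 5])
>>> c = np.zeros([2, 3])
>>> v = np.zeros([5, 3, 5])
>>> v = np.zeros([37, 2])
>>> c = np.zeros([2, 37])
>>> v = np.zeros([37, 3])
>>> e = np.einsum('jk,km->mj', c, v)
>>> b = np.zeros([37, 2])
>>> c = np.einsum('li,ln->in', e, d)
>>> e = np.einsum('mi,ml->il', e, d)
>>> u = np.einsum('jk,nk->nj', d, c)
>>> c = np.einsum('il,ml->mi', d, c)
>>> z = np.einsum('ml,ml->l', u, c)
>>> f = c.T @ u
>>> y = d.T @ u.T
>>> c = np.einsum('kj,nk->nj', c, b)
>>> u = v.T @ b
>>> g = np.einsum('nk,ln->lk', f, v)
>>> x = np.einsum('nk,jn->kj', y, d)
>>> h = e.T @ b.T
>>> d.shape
(3, 5)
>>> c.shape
(37, 3)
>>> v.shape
(37, 3)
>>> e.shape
(2, 5)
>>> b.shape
(37, 2)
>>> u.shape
(3, 2)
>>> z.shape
(3,)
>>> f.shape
(3, 3)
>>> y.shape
(5, 2)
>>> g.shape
(37, 3)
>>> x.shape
(2, 3)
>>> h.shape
(5, 37)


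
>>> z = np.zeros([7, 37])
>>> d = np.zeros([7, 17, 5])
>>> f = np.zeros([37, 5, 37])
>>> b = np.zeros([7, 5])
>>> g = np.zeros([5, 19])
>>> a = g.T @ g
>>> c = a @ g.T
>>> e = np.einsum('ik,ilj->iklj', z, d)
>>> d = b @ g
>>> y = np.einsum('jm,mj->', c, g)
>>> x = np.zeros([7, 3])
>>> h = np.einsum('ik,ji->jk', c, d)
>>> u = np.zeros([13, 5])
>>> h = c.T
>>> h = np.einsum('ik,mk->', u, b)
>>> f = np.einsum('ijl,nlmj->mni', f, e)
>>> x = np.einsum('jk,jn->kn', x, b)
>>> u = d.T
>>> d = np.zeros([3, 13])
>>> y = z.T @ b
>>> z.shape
(7, 37)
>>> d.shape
(3, 13)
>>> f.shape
(17, 7, 37)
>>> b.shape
(7, 5)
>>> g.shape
(5, 19)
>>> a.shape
(19, 19)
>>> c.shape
(19, 5)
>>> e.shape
(7, 37, 17, 5)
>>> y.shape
(37, 5)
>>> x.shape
(3, 5)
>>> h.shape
()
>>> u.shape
(19, 7)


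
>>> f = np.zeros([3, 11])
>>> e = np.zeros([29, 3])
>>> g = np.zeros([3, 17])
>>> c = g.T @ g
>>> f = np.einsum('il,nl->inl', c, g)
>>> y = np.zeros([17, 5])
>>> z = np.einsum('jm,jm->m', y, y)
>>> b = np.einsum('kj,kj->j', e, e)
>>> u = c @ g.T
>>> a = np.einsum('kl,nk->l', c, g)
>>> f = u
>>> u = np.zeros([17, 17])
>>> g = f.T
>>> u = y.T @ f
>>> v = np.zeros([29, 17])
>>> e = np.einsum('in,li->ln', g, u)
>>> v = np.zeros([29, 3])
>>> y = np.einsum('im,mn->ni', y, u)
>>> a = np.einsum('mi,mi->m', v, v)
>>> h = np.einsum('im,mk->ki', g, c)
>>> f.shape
(17, 3)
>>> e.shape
(5, 17)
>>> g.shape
(3, 17)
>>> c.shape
(17, 17)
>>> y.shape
(3, 17)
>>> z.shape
(5,)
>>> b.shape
(3,)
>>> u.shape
(5, 3)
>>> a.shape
(29,)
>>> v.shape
(29, 3)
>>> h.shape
(17, 3)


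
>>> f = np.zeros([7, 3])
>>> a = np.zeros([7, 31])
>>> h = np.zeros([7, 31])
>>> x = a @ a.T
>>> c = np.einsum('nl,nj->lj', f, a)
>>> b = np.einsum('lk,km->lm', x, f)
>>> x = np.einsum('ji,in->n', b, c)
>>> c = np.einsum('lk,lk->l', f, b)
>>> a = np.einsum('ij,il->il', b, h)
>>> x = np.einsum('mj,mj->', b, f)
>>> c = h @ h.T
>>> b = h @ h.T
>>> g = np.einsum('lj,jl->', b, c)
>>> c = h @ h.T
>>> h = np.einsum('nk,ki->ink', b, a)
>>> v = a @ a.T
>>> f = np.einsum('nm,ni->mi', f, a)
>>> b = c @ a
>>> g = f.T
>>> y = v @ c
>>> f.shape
(3, 31)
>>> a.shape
(7, 31)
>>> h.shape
(31, 7, 7)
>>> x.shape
()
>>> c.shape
(7, 7)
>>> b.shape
(7, 31)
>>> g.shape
(31, 3)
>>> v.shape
(7, 7)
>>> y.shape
(7, 7)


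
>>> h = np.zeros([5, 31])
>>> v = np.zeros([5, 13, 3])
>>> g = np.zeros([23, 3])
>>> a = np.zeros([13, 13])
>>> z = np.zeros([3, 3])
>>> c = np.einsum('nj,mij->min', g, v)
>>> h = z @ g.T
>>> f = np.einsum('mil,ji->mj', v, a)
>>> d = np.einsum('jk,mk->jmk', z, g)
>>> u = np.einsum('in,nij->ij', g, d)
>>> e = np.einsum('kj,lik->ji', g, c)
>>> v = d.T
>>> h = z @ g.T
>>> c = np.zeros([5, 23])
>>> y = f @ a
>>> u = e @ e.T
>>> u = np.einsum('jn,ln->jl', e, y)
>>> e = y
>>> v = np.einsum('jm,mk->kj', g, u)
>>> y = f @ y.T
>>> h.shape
(3, 23)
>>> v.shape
(5, 23)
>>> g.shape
(23, 3)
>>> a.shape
(13, 13)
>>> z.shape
(3, 3)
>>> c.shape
(5, 23)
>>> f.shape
(5, 13)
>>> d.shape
(3, 23, 3)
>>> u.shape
(3, 5)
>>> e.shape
(5, 13)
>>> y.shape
(5, 5)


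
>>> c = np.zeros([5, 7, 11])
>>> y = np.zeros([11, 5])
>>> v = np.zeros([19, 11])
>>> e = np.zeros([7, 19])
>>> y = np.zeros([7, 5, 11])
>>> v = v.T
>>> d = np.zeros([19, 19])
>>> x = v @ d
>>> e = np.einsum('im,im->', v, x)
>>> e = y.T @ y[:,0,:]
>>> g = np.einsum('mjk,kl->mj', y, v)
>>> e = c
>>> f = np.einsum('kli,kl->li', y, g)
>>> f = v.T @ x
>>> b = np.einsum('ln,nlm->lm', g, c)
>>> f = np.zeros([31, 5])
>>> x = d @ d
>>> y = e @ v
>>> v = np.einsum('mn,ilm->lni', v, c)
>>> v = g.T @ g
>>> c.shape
(5, 7, 11)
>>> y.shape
(5, 7, 19)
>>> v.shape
(5, 5)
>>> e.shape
(5, 7, 11)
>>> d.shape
(19, 19)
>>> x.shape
(19, 19)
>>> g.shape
(7, 5)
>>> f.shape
(31, 5)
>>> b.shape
(7, 11)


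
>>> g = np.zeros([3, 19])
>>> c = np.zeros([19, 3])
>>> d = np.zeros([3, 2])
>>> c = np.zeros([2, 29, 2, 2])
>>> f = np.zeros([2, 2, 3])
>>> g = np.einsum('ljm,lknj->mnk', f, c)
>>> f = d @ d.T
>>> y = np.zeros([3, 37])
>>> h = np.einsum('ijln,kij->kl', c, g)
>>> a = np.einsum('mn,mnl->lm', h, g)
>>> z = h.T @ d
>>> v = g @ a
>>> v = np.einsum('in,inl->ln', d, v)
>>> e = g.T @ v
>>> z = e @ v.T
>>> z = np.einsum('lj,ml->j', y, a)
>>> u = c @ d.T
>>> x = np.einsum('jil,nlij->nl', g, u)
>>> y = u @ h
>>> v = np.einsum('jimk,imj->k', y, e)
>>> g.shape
(3, 2, 29)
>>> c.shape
(2, 29, 2, 2)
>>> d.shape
(3, 2)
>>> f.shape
(3, 3)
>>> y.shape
(2, 29, 2, 2)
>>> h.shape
(3, 2)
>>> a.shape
(29, 3)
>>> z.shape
(37,)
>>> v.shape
(2,)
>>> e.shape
(29, 2, 2)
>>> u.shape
(2, 29, 2, 3)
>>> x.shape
(2, 29)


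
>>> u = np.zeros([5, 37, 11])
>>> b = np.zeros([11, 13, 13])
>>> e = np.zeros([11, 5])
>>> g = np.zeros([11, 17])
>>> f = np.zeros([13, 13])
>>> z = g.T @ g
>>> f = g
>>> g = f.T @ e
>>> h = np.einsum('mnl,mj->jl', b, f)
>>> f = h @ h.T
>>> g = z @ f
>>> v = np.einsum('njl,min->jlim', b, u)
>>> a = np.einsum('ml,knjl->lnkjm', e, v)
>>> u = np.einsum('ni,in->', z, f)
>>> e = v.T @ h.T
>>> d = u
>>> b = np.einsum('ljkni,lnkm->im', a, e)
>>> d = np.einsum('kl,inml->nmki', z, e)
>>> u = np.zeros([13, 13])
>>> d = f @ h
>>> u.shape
(13, 13)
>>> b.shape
(11, 17)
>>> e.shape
(5, 37, 13, 17)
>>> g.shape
(17, 17)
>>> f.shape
(17, 17)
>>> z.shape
(17, 17)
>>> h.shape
(17, 13)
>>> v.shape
(13, 13, 37, 5)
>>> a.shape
(5, 13, 13, 37, 11)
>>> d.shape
(17, 13)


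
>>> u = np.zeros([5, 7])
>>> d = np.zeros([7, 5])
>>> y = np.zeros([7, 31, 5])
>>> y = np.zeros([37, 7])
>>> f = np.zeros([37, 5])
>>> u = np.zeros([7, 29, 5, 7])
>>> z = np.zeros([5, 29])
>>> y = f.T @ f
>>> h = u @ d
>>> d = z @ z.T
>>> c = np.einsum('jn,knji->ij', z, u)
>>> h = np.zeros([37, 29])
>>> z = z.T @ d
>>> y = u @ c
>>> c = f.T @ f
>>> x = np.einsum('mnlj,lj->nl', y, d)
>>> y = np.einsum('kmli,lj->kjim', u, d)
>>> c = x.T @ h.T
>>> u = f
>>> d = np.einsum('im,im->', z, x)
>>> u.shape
(37, 5)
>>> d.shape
()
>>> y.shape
(7, 5, 7, 29)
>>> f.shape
(37, 5)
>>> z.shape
(29, 5)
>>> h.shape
(37, 29)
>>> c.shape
(5, 37)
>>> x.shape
(29, 5)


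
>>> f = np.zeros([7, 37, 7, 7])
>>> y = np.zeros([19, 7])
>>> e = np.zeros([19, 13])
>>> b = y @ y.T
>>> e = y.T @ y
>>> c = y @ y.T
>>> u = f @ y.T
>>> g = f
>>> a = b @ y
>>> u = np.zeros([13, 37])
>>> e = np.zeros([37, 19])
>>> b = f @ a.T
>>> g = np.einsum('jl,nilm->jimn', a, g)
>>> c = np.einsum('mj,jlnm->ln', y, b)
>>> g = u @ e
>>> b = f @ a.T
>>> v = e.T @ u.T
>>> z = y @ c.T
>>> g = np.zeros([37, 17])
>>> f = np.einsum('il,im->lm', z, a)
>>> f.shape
(37, 7)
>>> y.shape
(19, 7)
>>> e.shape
(37, 19)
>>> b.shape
(7, 37, 7, 19)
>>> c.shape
(37, 7)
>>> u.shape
(13, 37)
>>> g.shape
(37, 17)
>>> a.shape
(19, 7)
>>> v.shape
(19, 13)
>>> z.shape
(19, 37)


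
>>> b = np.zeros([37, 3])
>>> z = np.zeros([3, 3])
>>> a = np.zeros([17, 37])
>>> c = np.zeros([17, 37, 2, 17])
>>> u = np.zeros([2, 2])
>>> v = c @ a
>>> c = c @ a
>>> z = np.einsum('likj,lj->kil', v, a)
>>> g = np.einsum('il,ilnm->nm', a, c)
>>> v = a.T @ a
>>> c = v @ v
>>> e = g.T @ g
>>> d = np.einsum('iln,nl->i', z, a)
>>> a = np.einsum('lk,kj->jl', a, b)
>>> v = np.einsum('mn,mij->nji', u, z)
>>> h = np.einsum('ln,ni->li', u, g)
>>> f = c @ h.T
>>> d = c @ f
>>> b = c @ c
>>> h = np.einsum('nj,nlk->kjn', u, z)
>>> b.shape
(37, 37)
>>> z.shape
(2, 37, 17)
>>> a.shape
(3, 17)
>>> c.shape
(37, 37)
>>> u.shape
(2, 2)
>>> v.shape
(2, 17, 37)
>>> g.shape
(2, 37)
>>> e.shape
(37, 37)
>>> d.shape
(37, 2)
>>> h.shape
(17, 2, 2)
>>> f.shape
(37, 2)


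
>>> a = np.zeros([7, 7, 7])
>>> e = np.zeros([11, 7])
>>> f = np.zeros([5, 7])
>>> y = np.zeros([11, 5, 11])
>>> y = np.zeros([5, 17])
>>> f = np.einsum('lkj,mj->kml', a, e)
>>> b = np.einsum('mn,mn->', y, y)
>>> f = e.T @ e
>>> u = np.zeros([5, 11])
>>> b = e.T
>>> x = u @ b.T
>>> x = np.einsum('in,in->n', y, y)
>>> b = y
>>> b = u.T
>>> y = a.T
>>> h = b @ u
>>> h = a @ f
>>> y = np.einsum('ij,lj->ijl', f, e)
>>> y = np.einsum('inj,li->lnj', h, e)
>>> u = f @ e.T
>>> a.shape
(7, 7, 7)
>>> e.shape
(11, 7)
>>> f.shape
(7, 7)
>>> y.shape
(11, 7, 7)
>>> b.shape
(11, 5)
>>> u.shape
(7, 11)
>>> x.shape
(17,)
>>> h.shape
(7, 7, 7)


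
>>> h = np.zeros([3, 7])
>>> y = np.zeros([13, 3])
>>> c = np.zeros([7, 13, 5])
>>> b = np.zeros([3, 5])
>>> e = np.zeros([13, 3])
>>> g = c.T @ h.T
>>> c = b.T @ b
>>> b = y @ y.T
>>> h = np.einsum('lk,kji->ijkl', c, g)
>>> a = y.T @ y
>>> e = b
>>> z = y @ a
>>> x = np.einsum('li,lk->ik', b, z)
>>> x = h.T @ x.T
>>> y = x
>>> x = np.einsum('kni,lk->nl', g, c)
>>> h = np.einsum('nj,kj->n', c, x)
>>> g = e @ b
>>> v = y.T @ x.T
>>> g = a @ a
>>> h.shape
(5,)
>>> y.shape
(5, 5, 13, 13)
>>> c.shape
(5, 5)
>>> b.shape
(13, 13)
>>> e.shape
(13, 13)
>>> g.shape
(3, 3)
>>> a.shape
(3, 3)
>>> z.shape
(13, 3)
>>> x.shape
(13, 5)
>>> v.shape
(13, 13, 5, 13)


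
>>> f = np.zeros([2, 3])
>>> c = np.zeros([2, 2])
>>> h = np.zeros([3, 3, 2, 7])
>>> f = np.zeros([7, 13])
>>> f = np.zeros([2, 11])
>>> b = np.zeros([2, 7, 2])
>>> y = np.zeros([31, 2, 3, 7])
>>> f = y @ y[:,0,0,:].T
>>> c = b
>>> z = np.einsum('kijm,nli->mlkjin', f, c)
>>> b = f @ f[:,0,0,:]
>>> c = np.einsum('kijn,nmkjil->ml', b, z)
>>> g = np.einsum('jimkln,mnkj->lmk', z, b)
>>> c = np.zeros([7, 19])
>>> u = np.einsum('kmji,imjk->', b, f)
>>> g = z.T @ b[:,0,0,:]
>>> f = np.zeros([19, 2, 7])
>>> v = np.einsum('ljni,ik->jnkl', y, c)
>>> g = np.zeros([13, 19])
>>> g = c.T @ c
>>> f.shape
(19, 2, 7)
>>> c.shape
(7, 19)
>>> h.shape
(3, 3, 2, 7)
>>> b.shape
(31, 2, 3, 31)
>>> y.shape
(31, 2, 3, 7)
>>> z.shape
(31, 7, 31, 3, 2, 2)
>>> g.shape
(19, 19)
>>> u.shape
()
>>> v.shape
(2, 3, 19, 31)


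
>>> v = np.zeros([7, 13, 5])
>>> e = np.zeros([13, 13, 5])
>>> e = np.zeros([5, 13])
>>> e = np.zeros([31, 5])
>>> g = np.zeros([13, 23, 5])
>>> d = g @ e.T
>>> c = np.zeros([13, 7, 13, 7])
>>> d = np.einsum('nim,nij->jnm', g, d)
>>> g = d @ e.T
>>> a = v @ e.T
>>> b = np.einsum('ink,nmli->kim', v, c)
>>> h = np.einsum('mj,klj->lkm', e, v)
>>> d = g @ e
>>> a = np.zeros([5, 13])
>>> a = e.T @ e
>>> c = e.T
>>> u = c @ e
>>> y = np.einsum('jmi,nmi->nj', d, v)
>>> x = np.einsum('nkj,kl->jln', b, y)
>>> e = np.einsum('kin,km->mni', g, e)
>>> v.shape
(7, 13, 5)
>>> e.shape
(5, 31, 13)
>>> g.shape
(31, 13, 31)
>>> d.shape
(31, 13, 5)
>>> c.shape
(5, 31)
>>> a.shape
(5, 5)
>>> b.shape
(5, 7, 7)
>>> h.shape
(13, 7, 31)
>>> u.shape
(5, 5)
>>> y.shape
(7, 31)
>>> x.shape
(7, 31, 5)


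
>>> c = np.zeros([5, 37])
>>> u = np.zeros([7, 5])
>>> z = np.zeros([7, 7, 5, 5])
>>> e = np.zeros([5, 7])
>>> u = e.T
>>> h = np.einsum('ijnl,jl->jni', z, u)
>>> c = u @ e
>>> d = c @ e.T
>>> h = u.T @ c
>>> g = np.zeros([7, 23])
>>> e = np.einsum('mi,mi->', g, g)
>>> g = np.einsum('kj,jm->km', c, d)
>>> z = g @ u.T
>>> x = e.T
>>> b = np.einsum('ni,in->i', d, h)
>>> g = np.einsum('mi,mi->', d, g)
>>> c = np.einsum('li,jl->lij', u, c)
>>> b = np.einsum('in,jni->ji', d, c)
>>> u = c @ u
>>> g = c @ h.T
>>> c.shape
(7, 5, 7)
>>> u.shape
(7, 5, 5)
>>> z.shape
(7, 7)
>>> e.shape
()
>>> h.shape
(5, 7)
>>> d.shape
(7, 5)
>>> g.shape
(7, 5, 5)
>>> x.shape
()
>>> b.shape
(7, 7)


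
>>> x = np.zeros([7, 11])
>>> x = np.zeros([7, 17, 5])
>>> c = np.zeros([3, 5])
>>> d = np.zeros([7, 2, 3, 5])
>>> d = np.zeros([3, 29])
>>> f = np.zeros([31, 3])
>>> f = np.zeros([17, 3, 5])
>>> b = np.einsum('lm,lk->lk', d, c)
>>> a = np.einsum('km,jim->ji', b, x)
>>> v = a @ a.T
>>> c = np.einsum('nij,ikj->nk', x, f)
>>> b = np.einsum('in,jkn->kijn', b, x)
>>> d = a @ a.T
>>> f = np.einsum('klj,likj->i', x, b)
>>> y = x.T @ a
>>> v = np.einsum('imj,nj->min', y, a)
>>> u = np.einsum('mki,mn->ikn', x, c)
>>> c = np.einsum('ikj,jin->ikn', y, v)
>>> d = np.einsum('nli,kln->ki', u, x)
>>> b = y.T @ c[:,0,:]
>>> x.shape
(7, 17, 5)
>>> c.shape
(5, 17, 7)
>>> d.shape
(7, 3)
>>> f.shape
(3,)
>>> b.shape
(17, 17, 7)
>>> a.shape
(7, 17)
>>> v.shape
(17, 5, 7)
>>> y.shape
(5, 17, 17)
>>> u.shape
(5, 17, 3)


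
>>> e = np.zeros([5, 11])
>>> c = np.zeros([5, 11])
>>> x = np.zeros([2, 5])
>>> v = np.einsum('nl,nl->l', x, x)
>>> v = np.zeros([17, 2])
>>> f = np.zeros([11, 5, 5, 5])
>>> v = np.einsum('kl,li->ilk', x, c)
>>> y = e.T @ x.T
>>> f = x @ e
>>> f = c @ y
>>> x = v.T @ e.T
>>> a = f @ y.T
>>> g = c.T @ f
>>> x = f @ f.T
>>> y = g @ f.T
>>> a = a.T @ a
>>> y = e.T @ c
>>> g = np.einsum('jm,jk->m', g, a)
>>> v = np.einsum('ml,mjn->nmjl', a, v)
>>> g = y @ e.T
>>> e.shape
(5, 11)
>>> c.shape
(5, 11)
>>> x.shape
(5, 5)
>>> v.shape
(2, 11, 5, 11)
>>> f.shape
(5, 2)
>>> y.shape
(11, 11)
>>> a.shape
(11, 11)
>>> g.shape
(11, 5)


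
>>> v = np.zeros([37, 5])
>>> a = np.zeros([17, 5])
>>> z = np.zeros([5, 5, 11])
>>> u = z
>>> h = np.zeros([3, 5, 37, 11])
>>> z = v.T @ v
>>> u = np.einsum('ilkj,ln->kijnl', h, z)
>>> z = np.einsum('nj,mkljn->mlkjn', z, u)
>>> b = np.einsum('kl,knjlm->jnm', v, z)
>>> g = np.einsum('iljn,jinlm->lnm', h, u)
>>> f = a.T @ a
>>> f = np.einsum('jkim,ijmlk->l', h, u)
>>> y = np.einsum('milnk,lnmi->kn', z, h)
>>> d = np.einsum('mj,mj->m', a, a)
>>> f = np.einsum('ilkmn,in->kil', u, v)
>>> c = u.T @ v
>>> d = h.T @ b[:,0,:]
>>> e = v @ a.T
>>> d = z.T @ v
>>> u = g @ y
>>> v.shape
(37, 5)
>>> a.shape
(17, 5)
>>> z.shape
(37, 11, 3, 5, 5)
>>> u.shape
(5, 11, 5)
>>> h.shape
(3, 5, 37, 11)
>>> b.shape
(3, 11, 5)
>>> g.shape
(5, 11, 5)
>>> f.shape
(11, 37, 3)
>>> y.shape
(5, 5)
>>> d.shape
(5, 5, 3, 11, 5)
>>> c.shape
(5, 5, 11, 3, 5)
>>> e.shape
(37, 17)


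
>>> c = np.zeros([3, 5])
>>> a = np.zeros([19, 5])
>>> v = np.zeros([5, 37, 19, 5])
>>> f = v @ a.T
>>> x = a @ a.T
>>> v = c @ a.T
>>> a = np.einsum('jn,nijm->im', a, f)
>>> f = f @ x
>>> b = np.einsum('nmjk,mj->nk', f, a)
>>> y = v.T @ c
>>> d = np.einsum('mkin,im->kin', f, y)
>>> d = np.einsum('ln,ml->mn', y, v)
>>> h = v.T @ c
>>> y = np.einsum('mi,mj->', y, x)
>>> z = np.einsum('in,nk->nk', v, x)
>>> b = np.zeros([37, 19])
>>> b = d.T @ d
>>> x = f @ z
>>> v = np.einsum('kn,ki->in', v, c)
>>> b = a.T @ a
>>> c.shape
(3, 5)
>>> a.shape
(37, 19)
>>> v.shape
(5, 19)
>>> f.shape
(5, 37, 19, 19)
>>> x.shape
(5, 37, 19, 19)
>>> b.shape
(19, 19)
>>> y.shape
()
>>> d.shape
(3, 5)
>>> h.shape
(19, 5)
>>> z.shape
(19, 19)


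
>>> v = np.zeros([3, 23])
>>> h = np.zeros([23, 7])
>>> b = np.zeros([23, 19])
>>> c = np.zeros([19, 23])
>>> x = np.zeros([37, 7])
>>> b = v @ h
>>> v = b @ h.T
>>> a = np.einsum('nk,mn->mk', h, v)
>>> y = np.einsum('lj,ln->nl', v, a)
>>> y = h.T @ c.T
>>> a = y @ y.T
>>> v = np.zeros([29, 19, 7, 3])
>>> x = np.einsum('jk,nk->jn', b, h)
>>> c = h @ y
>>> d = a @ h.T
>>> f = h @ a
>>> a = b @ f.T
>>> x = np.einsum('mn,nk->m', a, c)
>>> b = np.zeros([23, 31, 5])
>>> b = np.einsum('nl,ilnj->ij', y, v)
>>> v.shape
(29, 19, 7, 3)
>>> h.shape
(23, 7)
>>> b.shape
(29, 3)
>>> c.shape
(23, 19)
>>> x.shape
(3,)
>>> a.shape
(3, 23)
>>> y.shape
(7, 19)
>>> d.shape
(7, 23)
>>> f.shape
(23, 7)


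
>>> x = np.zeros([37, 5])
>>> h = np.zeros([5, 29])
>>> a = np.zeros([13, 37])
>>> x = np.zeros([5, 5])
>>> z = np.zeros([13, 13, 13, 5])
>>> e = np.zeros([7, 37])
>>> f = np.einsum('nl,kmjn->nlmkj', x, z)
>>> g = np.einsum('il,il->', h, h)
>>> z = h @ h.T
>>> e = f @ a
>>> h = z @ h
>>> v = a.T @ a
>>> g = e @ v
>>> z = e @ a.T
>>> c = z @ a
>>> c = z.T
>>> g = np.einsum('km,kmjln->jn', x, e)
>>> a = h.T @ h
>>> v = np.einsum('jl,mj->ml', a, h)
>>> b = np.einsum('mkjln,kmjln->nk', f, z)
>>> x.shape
(5, 5)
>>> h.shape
(5, 29)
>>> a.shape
(29, 29)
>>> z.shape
(5, 5, 13, 13, 13)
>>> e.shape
(5, 5, 13, 13, 37)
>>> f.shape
(5, 5, 13, 13, 13)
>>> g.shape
(13, 37)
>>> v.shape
(5, 29)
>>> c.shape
(13, 13, 13, 5, 5)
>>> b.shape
(13, 5)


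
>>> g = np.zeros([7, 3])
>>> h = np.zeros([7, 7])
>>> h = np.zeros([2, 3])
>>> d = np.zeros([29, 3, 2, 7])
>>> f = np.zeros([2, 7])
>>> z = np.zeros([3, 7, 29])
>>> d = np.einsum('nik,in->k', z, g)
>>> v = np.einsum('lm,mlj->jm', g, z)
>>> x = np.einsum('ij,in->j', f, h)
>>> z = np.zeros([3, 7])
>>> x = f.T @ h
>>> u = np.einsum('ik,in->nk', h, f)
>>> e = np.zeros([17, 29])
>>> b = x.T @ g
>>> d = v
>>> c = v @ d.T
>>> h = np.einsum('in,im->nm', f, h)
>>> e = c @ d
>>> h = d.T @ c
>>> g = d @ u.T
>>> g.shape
(29, 7)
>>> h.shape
(3, 29)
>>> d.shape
(29, 3)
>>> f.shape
(2, 7)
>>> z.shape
(3, 7)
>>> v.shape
(29, 3)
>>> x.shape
(7, 3)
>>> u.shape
(7, 3)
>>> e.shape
(29, 3)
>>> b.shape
(3, 3)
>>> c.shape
(29, 29)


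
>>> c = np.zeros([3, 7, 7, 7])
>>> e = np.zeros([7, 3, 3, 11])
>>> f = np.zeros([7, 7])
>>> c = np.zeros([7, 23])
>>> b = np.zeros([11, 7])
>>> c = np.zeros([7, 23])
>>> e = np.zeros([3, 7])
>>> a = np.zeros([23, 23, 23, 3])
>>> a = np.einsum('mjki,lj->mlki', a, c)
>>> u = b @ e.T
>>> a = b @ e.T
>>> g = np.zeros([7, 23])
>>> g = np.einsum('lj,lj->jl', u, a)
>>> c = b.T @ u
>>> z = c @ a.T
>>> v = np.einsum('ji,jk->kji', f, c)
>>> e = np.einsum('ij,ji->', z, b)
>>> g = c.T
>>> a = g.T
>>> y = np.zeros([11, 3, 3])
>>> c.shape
(7, 3)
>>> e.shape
()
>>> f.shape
(7, 7)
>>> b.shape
(11, 7)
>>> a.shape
(7, 3)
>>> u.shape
(11, 3)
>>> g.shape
(3, 7)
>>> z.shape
(7, 11)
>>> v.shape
(3, 7, 7)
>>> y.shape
(11, 3, 3)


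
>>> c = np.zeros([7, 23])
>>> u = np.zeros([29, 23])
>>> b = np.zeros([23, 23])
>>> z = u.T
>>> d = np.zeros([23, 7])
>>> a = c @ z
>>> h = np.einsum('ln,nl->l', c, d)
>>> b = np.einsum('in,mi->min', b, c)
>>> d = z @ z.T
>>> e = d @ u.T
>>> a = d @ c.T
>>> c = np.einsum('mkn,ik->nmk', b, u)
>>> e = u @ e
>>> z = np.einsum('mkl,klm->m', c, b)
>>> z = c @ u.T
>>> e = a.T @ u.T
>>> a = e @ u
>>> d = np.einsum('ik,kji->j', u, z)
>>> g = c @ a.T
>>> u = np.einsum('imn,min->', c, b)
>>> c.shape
(23, 7, 23)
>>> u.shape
()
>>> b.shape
(7, 23, 23)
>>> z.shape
(23, 7, 29)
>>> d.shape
(7,)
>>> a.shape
(7, 23)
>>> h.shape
(7,)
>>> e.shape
(7, 29)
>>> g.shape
(23, 7, 7)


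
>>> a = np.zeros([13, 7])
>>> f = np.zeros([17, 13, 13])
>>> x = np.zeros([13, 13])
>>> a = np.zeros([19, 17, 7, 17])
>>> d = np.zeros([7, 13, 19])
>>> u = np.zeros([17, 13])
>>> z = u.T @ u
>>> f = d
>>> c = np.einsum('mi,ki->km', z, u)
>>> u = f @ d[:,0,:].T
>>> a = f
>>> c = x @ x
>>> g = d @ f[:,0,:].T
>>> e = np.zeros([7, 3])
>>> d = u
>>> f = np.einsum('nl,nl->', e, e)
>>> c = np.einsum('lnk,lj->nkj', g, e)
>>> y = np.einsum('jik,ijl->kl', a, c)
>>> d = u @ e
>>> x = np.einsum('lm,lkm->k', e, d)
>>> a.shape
(7, 13, 19)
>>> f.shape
()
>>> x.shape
(13,)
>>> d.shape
(7, 13, 3)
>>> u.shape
(7, 13, 7)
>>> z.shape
(13, 13)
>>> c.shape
(13, 7, 3)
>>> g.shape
(7, 13, 7)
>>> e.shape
(7, 3)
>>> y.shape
(19, 3)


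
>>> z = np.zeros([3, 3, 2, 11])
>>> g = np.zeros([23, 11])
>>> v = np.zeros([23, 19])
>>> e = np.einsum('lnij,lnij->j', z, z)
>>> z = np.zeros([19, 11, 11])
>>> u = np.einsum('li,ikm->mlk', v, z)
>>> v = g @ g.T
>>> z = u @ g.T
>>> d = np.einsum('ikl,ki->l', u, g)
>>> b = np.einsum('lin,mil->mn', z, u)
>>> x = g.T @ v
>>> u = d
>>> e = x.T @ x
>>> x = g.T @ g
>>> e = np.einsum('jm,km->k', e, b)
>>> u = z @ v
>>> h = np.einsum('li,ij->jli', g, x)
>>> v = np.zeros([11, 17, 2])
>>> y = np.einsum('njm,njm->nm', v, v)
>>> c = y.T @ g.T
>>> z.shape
(11, 23, 23)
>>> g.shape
(23, 11)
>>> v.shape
(11, 17, 2)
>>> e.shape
(11,)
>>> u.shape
(11, 23, 23)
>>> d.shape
(11,)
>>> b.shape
(11, 23)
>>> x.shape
(11, 11)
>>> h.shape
(11, 23, 11)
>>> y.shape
(11, 2)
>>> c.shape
(2, 23)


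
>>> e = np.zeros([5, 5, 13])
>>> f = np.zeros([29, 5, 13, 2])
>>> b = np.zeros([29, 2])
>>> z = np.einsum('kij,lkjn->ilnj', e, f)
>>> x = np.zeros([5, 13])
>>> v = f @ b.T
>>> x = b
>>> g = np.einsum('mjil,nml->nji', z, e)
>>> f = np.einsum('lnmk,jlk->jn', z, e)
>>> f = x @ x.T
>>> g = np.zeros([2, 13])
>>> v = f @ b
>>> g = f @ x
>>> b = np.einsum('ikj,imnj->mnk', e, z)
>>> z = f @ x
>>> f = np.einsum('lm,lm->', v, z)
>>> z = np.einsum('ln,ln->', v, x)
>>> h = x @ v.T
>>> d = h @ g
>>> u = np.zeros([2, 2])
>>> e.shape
(5, 5, 13)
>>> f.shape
()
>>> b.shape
(29, 2, 5)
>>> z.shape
()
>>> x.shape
(29, 2)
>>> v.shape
(29, 2)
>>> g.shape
(29, 2)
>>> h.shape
(29, 29)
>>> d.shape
(29, 2)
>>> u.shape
(2, 2)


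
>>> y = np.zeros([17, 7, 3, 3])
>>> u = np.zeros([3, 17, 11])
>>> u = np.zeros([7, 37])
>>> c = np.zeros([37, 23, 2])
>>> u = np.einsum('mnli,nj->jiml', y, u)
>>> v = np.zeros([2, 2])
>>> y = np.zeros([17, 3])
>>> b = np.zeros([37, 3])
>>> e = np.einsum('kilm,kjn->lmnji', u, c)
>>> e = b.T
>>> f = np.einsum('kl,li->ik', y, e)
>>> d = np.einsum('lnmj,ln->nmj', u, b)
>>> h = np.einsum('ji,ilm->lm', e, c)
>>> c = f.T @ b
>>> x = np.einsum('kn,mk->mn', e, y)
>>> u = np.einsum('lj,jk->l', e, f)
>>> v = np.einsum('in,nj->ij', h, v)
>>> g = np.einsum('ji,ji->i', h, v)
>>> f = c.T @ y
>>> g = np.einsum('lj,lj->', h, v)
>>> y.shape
(17, 3)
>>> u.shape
(3,)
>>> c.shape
(17, 3)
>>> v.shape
(23, 2)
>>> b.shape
(37, 3)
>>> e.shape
(3, 37)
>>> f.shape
(3, 3)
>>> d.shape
(3, 17, 3)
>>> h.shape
(23, 2)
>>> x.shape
(17, 37)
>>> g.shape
()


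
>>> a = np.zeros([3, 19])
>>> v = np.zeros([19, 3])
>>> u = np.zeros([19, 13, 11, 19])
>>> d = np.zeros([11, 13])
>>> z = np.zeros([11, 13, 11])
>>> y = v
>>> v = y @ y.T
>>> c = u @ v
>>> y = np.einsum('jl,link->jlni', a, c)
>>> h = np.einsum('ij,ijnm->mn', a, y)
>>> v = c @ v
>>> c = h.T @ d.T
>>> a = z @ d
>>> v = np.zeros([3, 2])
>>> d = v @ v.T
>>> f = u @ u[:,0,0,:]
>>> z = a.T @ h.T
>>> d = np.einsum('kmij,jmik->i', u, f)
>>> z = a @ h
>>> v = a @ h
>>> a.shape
(11, 13, 13)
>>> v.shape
(11, 13, 11)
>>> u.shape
(19, 13, 11, 19)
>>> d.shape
(11,)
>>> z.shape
(11, 13, 11)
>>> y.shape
(3, 19, 11, 13)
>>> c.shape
(11, 11)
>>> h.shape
(13, 11)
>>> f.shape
(19, 13, 11, 19)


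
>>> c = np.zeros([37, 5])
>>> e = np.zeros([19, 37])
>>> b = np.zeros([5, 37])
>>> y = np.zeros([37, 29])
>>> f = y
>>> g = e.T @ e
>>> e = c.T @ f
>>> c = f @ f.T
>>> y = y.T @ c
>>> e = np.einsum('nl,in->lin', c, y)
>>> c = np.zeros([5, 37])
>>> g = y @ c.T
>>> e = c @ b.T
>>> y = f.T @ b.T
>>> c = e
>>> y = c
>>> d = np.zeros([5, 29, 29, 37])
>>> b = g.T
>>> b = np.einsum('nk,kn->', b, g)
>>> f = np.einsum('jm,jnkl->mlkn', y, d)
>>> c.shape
(5, 5)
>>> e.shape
(5, 5)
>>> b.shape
()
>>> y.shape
(5, 5)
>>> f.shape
(5, 37, 29, 29)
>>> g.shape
(29, 5)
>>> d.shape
(5, 29, 29, 37)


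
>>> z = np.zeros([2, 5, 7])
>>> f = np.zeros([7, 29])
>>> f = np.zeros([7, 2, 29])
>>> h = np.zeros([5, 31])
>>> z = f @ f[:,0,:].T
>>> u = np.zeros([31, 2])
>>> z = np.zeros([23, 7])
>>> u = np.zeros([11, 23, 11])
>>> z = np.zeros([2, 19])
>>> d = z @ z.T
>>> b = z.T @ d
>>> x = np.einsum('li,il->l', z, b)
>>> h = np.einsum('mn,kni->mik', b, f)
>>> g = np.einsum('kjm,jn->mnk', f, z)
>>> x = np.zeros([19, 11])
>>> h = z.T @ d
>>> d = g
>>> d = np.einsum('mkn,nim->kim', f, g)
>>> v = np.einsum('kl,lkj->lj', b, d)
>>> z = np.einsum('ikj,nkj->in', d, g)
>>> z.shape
(2, 29)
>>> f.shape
(7, 2, 29)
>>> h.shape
(19, 2)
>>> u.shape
(11, 23, 11)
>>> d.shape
(2, 19, 7)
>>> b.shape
(19, 2)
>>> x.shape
(19, 11)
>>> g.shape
(29, 19, 7)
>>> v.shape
(2, 7)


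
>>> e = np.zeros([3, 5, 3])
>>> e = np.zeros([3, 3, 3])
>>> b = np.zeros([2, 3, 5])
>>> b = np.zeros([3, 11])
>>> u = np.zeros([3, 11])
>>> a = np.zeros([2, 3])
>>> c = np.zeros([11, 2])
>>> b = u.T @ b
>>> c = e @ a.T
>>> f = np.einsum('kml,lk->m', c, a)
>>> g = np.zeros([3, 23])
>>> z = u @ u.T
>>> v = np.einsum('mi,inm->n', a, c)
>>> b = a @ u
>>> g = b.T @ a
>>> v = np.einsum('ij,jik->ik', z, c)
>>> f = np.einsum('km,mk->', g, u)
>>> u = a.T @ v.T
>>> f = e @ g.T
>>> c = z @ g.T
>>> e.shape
(3, 3, 3)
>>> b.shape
(2, 11)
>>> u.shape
(3, 3)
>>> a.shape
(2, 3)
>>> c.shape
(3, 11)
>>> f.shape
(3, 3, 11)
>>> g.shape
(11, 3)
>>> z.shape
(3, 3)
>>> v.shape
(3, 2)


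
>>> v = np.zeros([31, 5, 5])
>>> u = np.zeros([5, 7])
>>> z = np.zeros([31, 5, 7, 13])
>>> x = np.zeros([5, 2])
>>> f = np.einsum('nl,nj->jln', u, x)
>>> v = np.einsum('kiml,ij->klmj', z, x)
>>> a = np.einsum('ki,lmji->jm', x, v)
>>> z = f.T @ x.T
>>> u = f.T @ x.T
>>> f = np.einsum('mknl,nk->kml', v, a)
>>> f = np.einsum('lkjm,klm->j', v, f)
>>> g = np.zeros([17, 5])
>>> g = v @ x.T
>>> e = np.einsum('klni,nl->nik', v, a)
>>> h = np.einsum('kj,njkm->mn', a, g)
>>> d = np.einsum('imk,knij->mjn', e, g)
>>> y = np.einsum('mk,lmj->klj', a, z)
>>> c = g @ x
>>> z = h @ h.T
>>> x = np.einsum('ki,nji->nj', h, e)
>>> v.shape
(31, 13, 7, 2)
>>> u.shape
(5, 7, 5)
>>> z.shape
(5, 5)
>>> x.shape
(7, 2)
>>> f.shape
(7,)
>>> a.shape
(7, 13)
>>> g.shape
(31, 13, 7, 5)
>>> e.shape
(7, 2, 31)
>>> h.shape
(5, 31)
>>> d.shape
(2, 5, 13)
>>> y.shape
(13, 5, 5)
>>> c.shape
(31, 13, 7, 2)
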